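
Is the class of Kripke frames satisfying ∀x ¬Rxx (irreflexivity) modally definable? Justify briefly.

If a class were modally definable it would be closed under surjective bounded morphisms (Goldblatt–Thomason).
The 2-cycle (worlds a,b with a→b→a) is irreflexive, and the map sending every world to a single reflexive point • is a surjective bounded morphism (forth: every edge maps to (•,•); back: every world has a successor). So any modal formula valid on the 2-cycle is also valid on the reflexive point, which is not irreflexive.
So the class is not modally definable.

Not modally definable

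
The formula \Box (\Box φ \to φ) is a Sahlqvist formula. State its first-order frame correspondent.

shift-reflexivity: \forall x \forall y (Rxy \to Ryy)

Suppose □(□φ→φ) is valid. Take Rxy and set V(φ)={w : Ryw}. Then at y, □φ holds; since □(□φ→φ) at x, □φ→φ at y, so φ at y, i.e. Ryy.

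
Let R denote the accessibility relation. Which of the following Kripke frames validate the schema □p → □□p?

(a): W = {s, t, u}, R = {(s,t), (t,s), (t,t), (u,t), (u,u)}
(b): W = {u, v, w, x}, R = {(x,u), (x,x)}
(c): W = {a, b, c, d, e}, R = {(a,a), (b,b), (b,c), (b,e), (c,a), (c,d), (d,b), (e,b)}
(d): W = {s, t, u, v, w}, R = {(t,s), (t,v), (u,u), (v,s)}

(b), (d)

Frame correspondent (Sahlqvist): ∀x ∀y ∀z (Rxy ∧ Ryz → Rxz) — i.e. transitivity.
(a): fails — Rut and Rts but not Rus.
(b): satisfies the condition.
(c): fails — Rbc and Rcd but not Rbd.
(d): satisfies the condition.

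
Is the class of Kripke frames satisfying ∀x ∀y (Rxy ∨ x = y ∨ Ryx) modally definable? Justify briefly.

Not modally definable

Modal frame validity is preserved under disjoint unions.
Take 4 disjoint single-world reflexive frames: each is trivially connected, but their disjoint union has 4 worlds with no edge between distinct components, so it is not connected.
Hence connectedness of R is not modally definable.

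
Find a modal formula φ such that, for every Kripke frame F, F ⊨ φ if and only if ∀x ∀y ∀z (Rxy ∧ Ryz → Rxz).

□r → □□r

The condition is transitivity. The 4 schema □r → □□r defines it.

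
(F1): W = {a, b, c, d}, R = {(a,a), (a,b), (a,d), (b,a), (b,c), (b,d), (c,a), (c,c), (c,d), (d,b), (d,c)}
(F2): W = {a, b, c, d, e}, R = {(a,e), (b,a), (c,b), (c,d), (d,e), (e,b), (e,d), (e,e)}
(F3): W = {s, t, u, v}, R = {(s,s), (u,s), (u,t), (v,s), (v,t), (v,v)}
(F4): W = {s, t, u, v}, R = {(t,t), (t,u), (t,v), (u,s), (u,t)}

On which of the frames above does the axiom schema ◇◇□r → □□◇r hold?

(F1)

The schema corresponds to a generalized confluence (Geach) condition: ∀x ∀y ∀z ((xR²y ∧ xR²z) → ∃w (yRw ∧ zRw)).
(F1): condition met.
(F2): fails — aR²b, aR²d but no w with bRw and dRw.
(F3): fails — vR²s, vR²t but no w with sRw and tRw.
(F4): fails — tR²s, tR²s but no w with sRw and sRw.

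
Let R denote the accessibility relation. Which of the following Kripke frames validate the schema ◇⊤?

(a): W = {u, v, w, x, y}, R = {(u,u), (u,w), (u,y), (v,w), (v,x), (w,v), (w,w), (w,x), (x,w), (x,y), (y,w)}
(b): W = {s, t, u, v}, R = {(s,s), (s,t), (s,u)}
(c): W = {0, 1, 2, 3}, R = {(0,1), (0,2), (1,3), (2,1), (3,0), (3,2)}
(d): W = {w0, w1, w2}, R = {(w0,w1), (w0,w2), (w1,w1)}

(a), (c)

This is the axiom for seriality; its first-order frame correspondent is ∀x ∃y Rxy.
(a): condition met.
(b): fails — world t has no successor.
(c): condition met.
(d): fails — world w2 has no successor.
Valid on: (a), (c).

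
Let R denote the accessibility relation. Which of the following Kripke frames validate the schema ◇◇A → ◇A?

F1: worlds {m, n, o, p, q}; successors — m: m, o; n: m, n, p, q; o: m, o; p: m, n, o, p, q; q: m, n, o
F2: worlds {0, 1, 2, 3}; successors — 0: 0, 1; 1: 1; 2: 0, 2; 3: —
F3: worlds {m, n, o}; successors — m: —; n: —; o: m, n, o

The schema corresponds to transitivity: ∀x ∀y ∀z (Rxy ∧ Ryz → Rxz).
F1: fails — Rnq and Rqo but not Rno.
F2: fails — R20 and R01 but not R21.
F3: condition met.

F3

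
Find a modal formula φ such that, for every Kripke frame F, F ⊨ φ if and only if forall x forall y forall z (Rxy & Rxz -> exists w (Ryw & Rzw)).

◇□r → □◇r

The condition is convergence. The .2 schema ◇□r → □◇r defines it.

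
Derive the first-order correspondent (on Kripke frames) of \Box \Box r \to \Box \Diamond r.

\forall x \forall z (xRz \to \exists w (x R^2 w \wedge zRw))

This is a Sahlqvist (Geach-type) schema ◇^0□^2r → □^1◇^1r.
Minimal-valuation argument: fix x; take any y with xR^0y and any z with xR^1z. Set V(r) to the set of worlds R-reachable from y in exactly 2 steps. Then □^2r holds at y, so the antecedent holds at x; validity forces ◇^1r at z, giving a w with zR^1w and yR^2w.
First-order correspondent: \forall x \forall z (xRz \to \exists w (x R^2 w \wedge zRw)).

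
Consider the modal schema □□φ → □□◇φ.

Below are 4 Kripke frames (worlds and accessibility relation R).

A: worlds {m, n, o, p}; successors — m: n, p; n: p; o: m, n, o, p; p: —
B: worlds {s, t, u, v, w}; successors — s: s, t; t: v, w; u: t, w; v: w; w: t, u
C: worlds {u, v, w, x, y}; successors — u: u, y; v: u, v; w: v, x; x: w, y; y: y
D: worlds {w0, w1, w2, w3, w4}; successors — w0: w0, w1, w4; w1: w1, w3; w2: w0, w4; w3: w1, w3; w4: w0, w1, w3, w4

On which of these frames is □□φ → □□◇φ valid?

The schema corresponds to a generalized confluence (Geach) condition: ∀x ∀z (xR²z → ∃w (xR²w ∧ zRw)).
A: fails — mR²p but no w with mR²w and pRw.
B: fails — vR²t but no w* with vR²w* and tRw*.
C: satisfies the condition.
D: satisfies the condition.
Valid on: C, D.

C, D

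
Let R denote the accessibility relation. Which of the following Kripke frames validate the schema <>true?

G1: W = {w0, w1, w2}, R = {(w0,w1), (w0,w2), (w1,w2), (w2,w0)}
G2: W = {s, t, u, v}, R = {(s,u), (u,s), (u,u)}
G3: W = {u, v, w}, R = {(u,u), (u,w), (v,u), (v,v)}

This is the axiom for seriality; its first-order frame correspondent is forall x exists y Rxy.
G1: holds.
G2: fails — world t has no successor.
G3: fails — world w has no successor.
Valid on: G1.

G1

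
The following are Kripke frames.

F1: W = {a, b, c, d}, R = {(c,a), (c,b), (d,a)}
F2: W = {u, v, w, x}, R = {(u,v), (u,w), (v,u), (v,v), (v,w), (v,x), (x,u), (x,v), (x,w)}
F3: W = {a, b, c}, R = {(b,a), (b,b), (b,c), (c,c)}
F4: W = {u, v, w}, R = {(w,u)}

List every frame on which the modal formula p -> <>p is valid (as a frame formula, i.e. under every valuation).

The schema corresponds to reflexivity: forall x Rxx.
F1: fails — world a does not see itself.
F2: fails — world u does not see itself.
F3: fails — world a does not see itself.
F4: fails — world u does not see itself.

none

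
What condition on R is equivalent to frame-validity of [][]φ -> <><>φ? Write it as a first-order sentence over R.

This is a Sahlqvist (Geach-type) schema ◇^0□^2φ → □^0◇^2φ.
Minimal-valuation argument: fix x; take any y with xR^0y and any z with xR^0z. Set V(φ) to the set of worlds R-reachable from y in exactly 2 steps. Then □^2φ holds at y, so the antecedent holds at x; validity forces ◇^2φ at z, giving a w with zR^2w and yR^2w.
First-order correspondent: forall x exists w (x R^2 w & x R^2 w).

forall x exists w (x R^2 w & x R^2 w)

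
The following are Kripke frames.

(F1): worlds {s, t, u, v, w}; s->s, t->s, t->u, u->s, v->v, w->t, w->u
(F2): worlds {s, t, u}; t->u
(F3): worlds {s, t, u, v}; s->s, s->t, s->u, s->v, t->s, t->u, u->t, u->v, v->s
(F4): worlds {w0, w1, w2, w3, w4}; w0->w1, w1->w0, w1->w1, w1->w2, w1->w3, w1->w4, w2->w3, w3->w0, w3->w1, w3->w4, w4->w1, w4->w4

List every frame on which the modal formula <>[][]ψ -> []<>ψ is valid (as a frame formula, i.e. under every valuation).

This is the axiom for a generalized confluence (Geach) condition; its first-order frame correspondent is forall x forall y forall z ((xRy & xRz) -> exists w (y R^2 w & zRw)).
(F1): ✓.
(F2): fails — tRu, tRu but no w with uR²w and uRw.
(F3): fails — sRu, sRu but no w with uR²w and uRw.
(F4): fails — w1Rw2, w1Rw2 but no w with w2R²w and w2Rw.

(F1)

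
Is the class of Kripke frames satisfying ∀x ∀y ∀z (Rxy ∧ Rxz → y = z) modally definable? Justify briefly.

Yes: it is partial functionality, defined by the CD schema ◇r → □r.

Yes — defined by ◇r → □r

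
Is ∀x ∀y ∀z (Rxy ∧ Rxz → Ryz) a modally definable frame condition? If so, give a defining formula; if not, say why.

This is a Sahlqvist condition; the 5 axiom ◇p → □◇p defines it.
Suppose ◇p→□◇p is valid. Take Rxy, Rxz and set V(p)={y}. Then ◇p at x, so □◇p at x, so ◇p at z, so some w with Rzw has p; w=y, i.e. Rzy. By symmetry of the argument, Ryz.

Yes, by ◇p → □◇p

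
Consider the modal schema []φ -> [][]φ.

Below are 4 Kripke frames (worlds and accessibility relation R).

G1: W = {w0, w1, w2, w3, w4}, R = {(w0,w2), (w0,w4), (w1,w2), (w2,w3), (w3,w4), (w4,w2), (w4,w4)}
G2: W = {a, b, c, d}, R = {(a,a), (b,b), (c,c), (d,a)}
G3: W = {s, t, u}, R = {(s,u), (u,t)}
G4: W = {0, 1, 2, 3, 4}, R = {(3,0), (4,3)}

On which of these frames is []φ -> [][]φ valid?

G2

Frame correspondent (Sahlqvist): forall x forall y forall z (Rxy & Ryz -> Rxz) — i.e. transitivity.
G1: fails — Rw1w2 and Rw2w3 but not Rw1w3.
G2: holds.
G3: fails — Rsu and Rut but not Rst.
G4: fails — R43 and R30 but not R40.
Valid on: G2.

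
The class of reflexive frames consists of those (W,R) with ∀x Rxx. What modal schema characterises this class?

□p → p

A defining formula is □p → p (the T axiom).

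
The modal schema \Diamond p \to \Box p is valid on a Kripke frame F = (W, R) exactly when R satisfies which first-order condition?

partial functionality

This is the CD axiom.
It corresponds to partial functionality: \forall x \forall y \forall z (Rxy \wedge Rxz \to y = z).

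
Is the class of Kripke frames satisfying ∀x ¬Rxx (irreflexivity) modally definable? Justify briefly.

If a class were modally definable it would be closed under surjective bounded morphisms (Goldblatt–Thomason).
The 2-cycle (worlds w0,w1 with w0→w1→w0) is irreflexive, and the map sending every world to a single reflexive point • is a surjective bounded morphism (forth: every edge maps to (•,•); back: every world has a successor). So any modal formula valid on the 2-cycle is also valid on the reflexive point, which is not irreflexive.
So the class is not modally definable.

No — not modally definable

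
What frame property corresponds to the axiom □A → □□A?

Transitivity

This is the 4 axiom.
Its frame correspondent is transitivity — ∀x ∀y ∀z (Rxy ∧ Ryz → Rxz).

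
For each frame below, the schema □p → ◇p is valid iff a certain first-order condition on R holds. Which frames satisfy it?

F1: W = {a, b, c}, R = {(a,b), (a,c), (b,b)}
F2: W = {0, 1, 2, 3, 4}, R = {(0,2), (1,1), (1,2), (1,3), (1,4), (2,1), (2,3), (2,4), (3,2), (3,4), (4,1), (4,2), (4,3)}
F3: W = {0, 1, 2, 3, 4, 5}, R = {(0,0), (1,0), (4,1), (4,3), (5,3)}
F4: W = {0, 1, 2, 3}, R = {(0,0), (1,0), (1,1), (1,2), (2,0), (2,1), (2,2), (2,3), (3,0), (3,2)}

Frame correspondent (Sahlqvist): ∀x ∃y Rxy — i.e. seriality.
F1: fails — world c has no successor.
F2: holds.
F3: fails — world 2 has no successor.
F4: holds.
Valid on: F2, F4.

F2, F4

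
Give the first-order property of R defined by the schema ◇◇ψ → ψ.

∀x ∀y (xR²y → ∃w (y = w ∧ x = w))

This is a Sahlqvist (Geach-type) schema ◇^2□^0ψ → □^0◇^0ψ.
First-order correspondent: ∀x ∀y (xR²y → ∃w (y = w ∧ x = w)).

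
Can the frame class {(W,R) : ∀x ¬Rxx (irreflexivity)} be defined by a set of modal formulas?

Not definable by any modal formula

Any modally definable frame class is closed under surjective bounded morphisms.
The 2-cycle (worlds s,t with s→t→s) is irreflexive, and the map sending every world to a single reflexive point • is a surjective bounded morphism (forth: every edge maps to (•,•); back: every world has a successor). So any modal formula valid on the 2-cycle is also valid on the reflexive point, which is not irreflexive.
So no modal formula (or set of formulas) defines exactly the irreflexive frames.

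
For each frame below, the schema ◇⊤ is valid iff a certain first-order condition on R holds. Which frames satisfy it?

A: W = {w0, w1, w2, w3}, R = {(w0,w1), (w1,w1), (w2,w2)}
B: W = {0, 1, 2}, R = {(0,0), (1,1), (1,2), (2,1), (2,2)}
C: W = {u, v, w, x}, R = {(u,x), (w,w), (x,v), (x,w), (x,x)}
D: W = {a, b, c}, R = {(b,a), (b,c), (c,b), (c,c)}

B

Frame correspondent (Sahlqvist): ∀x ∃y Rxy — i.e. seriality.
A: fails — world w3 has no successor.
B: satisfies the condition.
C: fails — world v has no successor.
D: fails — world a has no successor.
Valid on: B.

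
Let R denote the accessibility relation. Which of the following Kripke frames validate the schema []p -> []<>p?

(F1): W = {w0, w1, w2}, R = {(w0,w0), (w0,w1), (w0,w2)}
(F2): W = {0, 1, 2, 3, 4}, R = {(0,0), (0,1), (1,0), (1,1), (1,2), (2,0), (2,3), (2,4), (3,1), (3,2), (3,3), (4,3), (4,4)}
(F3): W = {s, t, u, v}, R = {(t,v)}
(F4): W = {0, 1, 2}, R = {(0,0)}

(F2), (F4)

The schema corresponds to a generalized confluence (Geach) condition: forall x forall z (xRz -> exists w (xRw & zRw)).
(F1): fails — w0Rw1 but no w with w0Rw and w1Rw.
(F2): ✓.
(F3): fails — tRv but no w with tRw and vRw.
(F4): ✓.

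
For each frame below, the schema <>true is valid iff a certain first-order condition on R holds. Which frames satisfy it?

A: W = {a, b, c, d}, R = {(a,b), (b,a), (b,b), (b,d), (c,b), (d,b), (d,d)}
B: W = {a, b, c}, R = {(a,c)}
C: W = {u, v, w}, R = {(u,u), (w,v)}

Frame correspondent (Sahlqvist): forall x exists y Rxy — i.e. seriality.
A: holds.
B: fails — world b has no successor.
C: fails — world v has no successor.
Valid on: A.

A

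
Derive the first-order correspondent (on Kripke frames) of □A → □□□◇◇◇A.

This is a Sahlqvist (Geach-type) schema ◇^0□^1A → □^3◇^3A.
First-order correspondent: ∀x ∀z (xR³z → ∃w (xRw ∧ zR³w)).

∀x ∀z (xR³z → ∃w (xRw ∧ zR³w))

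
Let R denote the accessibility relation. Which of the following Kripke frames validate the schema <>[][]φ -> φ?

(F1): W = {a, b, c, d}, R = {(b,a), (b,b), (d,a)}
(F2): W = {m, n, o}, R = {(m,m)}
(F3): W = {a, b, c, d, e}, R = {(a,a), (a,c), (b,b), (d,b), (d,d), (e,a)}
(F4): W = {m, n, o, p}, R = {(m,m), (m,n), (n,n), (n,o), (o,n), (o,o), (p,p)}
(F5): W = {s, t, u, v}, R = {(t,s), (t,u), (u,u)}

Frame correspondent (Sahlqvist): forall x forall y (xRy -> exists w (y R^2 w & x = w)) — i.e. a generalized confluence (Geach) condition.
(F1): fails — bRa but no w with aR²w and b=w.
(F2): holds.
(F3): fails — aRc but no w with cR²w and a=w.
(F4): fails — mRn but no w with nR²w and m=w.
(F5): fails — tRs but no w with sR²w and t=w.
Valid on: (F2).

(F2)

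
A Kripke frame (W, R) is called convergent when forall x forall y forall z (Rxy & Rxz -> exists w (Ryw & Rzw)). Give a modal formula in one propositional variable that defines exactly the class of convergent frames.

◇□r → □◇r

A defining formula is ◇□r → □◇r (the .2 axiom).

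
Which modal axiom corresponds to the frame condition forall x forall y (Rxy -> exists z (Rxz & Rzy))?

A defining formula is □□q → □q (the C4 axiom).
Suppose □□q→□q is valid. Take Rxy and set V(q)={w : xR²w}. Then □□q at x, so □q at x, so q at y, i.e. ∃z(Rxz∧Rzy).

□□q → □q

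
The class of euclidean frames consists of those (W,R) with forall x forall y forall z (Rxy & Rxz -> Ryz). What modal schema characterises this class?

This is the Euclidean property; the standard corresponding axiom is 5: ◇ψ → □◇ψ.
Suppose ◇ψ→□◇ψ is valid. Take Rxy, Rxz and set V(ψ)={y}. Then ◇ψ at x, so □◇ψ at x, so ◇ψ at z, so some w with Rzw has ψ; w=y, i.e. Rzy. By symmetry of the argument, Ryz.

◇ψ → □◇ψ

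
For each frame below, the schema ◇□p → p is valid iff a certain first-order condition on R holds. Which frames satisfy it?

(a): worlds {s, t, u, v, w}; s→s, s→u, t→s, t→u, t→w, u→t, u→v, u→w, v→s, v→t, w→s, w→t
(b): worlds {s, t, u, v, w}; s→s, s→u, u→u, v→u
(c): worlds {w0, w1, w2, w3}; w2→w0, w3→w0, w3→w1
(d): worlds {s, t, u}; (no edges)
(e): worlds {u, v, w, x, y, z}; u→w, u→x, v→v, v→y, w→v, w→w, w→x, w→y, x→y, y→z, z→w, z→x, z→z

(d)

This is the axiom for symmetry; its first-order frame correspondent is ∀x ∀y (Rxy → Ryx).
(a): fails — Ruv but not Rvu.
(b): fails — Rsu but not Rus.
(c): fails — Rw3w1 but not Rw1w3.
(d): satisfies the condition.
(e): fails — Ruw but not Rwu.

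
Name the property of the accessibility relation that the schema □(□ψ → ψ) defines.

shift-reflexivity: ∀x ∀y (Rxy → Ryy)

Suppose □(□ψ→ψ) is valid. Take Rxy and set V(ψ)={w : Ryw}. Then at y, □ψ holds; since □(□ψ→ψ) at x, □ψ→ψ at y, so ψ at y, i.e. Ryy.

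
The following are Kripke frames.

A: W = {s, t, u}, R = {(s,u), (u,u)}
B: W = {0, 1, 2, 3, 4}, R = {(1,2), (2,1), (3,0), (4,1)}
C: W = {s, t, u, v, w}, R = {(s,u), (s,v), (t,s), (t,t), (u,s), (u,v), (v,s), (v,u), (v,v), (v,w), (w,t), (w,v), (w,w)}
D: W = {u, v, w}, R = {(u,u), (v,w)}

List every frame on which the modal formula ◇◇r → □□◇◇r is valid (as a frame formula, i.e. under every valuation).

This is the axiom for a generalized confluence (Geach) condition; its first-order frame correspondent is ∀x ∀y ∀z ((xR²y ∧ xR²z) → ∃w (y = w ∧ zR²w)).
A: satisfies the condition.
B: satisfies the condition.
C: fails — tR²t, tR²s but no w* with t=w* and sR²w*.
D: satisfies the condition.

A, B, D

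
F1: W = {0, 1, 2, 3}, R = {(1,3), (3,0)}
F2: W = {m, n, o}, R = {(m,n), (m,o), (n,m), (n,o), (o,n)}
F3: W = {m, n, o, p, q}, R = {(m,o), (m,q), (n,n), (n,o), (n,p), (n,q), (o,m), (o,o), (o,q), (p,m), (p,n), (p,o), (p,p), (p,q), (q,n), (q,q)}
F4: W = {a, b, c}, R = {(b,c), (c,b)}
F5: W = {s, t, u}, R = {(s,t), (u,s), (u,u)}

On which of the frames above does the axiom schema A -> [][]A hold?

This is the axiom for a generalized confluence (Geach) condition; its first-order frame correspondent is forall x forall z (x R^2 z -> exists w (x = w & z = w)).
F1: fails — 1R²0 but 1 ≠ 0.
F2: fails — mR²n but m ≠ n.
F3: fails — mR²n but m ≠ n.
F4: ✓.
F5: fails — uR²s but u ≠ s.

F4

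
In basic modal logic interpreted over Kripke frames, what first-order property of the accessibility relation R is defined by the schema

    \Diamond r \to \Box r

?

Suppose ◇r→□r is valid. Take Rxy, Rxz and set V(r)={y}. Then ◇r at x, so □r at x, so r at z, i.e. z=y.

partial functionality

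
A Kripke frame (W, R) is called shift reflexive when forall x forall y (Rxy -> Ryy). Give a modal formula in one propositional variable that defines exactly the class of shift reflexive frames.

This is shift-reflexivity; the standard corresponding axiom is T□: □(□s → s).

□(□s → s)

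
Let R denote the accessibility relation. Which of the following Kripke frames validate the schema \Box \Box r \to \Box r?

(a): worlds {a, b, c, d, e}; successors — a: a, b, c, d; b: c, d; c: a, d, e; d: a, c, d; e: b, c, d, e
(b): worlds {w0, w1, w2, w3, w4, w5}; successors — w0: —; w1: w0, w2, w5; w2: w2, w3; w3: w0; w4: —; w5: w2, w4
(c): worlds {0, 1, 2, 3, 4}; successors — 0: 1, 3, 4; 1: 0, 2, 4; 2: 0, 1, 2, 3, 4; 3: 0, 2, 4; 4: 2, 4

The schema corresponds to density: \forall x \forall y (Rxy \to \exists z (Rxz \wedge Rzy)).
(a): satisfies the condition.
(b): fails — Rw1w5 but no z with Rw1z and Rzw5.
(c): fails — R01 but no z with R0z and Rz1.
Valid on: (a).

(a)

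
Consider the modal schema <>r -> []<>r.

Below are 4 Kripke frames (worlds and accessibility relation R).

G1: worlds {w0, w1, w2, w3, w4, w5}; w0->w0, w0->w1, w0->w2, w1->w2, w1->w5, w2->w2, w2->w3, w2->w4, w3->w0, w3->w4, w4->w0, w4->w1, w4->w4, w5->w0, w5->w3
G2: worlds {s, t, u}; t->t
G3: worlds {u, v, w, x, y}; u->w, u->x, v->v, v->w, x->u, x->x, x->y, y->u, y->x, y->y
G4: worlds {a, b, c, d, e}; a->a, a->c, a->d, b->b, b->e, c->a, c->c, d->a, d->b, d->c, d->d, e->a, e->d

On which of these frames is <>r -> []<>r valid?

G2

Frame correspondent (Sahlqvist): forall x forall y forall z (Rxy & Rxz -> Ryz) — i.e. the Euclidean property.
G1: fails — Rw0w1 and Rw0w1 but not Rw1w1.
G2: ✓.
G3: fails — Ruw and Ruw but not Rww.
G4: fails — Rac and Rad but not Rcd.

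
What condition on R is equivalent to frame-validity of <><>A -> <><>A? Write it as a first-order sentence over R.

This is a Sahlqvist (Geach-type) schema ◇^2□^0A → □^0◇^2A.
Minimal-valuation argument: fix x; take any y with xR^2y and any z with xR^0z. Set V(A) to the set of worlds R-reachable from y in exactly 0 steps. Then □^0A holds at y, so the antecedent holds at x; validity forces ◇^2A at z, giving a w with zR^2w and yR^0w.
First-order correspondent: forall x forall y (x R^2 y -> exists w (y = w & x R^2 w)).

forall x forall y (x R^2 y -> exists w (y = w & x R^2 w))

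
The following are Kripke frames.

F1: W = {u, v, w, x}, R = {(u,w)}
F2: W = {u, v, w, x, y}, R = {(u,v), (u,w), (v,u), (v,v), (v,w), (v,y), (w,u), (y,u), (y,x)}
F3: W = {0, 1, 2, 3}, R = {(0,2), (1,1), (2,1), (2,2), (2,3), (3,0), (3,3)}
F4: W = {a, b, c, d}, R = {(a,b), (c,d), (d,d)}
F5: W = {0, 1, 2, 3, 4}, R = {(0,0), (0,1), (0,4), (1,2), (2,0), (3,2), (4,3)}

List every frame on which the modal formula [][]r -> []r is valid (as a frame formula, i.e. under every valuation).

F3

This is the axiom for density; its first-order frame correspondent is forall x forall y (Rxy -> exists z (Rxz & Rzy)).
F1: fails — Ruw but no z with Ruz and Rzw.
F2: fails — Ryx but no z with Ryz and Rzx.
F3: satisfies the condition.
F4: fails — Rab but no z with Raz and Rzb.
F5: fails — R32 but no z with R3z and Rz2.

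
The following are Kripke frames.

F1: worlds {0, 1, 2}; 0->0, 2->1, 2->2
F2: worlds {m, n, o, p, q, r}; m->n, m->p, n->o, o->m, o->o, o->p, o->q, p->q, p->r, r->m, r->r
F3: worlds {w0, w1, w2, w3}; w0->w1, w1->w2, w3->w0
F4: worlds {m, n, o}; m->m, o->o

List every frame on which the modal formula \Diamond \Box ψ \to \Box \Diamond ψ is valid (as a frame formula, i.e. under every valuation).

F4

The schema corresponds to convergence: \forall x \forall y \forall z (Rxy \wedge Rxz \to \exists w (Ryw \wedge Rzw)).
F1: fails — R22 and R21 but 2 and 1 have no common successor.
F2: fails — Rmn and Rmp but n and p have no common successor.
F3: fails — Rw1w2 and Rw1w2 but w2 and w2 have no common successor.
F4: satisfies the condition.
Valid on: F4.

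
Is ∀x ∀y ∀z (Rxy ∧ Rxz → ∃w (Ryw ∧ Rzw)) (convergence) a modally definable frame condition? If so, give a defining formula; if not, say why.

Yes, by ◇□q → □◇q

The condition is convergence. A defining modal formula is ◇□q → □◇q.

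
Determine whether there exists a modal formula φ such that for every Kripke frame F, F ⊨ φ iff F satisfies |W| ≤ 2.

Not definable by any modal formula

Any modally definable frame class is closed under disjoint unions.
Any modal formula valid on each of 3 disjoint one-world frames is valid on their disjoint union (validity is preserved under disjoint unions). Each one-world frame has |W|=1≤2, but the union has |W|=3.
Hence having at most 2 worlds is not modally definable.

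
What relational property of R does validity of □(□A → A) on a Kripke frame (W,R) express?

shift-reflexivity: ∀x ∀y (Rxy → Ryy)

This is the T□ axiom.
It corresponds to shift-reflexivity: ∀x ∀y (Rxy → Ryy).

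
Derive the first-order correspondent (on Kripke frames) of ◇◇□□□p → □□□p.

∀x ∀y ∀z ((xR²y ∧ xR³z) → ∃w (yR³w ∧ z = w))

This is a Sahlqvist (Geach-type) schema ◇^2□^3p → □^3◇^0p.
Minimal-valuation argument: fix x; take any y with xR^2y and any z with xR^3z. Set V(p) to the set of worlds R-reachable from y in exactly 3 steps. Then □^3p holds at y, so the antecedent holds at x; validity forces ◇^0p at z, giving a w with zR^0w and yR^3w.
First-order correspondent: ∀x ∀y ∀z ((xR²y ∧ xR³z) → ∃w (yR³w ∧ z = w)).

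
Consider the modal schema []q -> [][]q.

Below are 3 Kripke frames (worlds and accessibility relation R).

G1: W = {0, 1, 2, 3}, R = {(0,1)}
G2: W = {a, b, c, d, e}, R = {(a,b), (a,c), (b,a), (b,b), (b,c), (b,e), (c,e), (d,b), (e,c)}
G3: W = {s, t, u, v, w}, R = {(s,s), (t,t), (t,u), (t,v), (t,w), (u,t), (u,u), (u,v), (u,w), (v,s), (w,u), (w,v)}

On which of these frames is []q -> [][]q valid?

G1

This is the axiom for transitivity; its first-order frame correspondent is forall x forall y forall z (Rxy & Ryz -> Rxz).
G1: ✓.
G2: fails — Rab and Rba but not Raa.
G3: fails — Ruv and Rvs but not Rus.
Valid on: G1.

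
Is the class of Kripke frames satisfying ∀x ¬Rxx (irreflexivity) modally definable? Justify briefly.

No

Modal frame validity is preserved under surjective bounded morphisms.
The 4-cycle (worlds a,b,c,d with a→b→c→d→a) is irreflexive, and the map sending every world to a single reflexive point • is a surjective bounded morphism (forth: every edge maps to (•,•); back: every world has a successor). So any modal formula valid on the 4-cycle is also valid on the reflexive point, which is not irreflexive.
So the class is not modally definable.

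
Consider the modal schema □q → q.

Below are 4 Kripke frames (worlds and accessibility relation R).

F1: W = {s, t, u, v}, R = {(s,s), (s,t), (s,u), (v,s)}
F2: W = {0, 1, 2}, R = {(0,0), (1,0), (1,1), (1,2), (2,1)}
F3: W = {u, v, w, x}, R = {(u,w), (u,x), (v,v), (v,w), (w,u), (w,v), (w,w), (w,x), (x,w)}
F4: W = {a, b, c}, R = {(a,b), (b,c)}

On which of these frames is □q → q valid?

The schema corresponds to reflexivity: ∀x Rxx.
F1: fails — world t does not see itself.
F2: fails — world 2 does not see itself.
F3: fails — world u does not see itself.
F4: fails — world a does not see itself.
Valid on no frame.

none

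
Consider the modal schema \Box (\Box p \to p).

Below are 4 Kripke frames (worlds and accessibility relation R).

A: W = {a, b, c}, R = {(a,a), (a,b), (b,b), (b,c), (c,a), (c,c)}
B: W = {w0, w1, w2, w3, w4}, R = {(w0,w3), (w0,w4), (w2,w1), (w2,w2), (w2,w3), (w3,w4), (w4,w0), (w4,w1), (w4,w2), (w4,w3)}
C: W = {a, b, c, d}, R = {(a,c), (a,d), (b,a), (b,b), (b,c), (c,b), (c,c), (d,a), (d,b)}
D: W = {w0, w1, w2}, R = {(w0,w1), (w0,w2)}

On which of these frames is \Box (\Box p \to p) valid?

The schema corresponds to shift-reflexivity: \forall x \forall y (Rxy \to Ryy).
A: ✓.
B: fails — Rw0w4 but not Rw4w4.
C: fails — Rba but not Raa.
D: fails — Rw0w1 but not Rw1w1.

A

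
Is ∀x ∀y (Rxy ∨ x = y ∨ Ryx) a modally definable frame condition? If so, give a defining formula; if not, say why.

Not definable by any modal formula

If a class were modally definable it would be closed under disjoint unions (Goldblatt–Thomason).
Take 2 disjoint single-world reflexive frames: each is trivially connected, but their disjoint union has 2 worlds with no edge between distinct components, so it is not connected.
So no modal formula (or set of formulas) defines exactly the connected frames.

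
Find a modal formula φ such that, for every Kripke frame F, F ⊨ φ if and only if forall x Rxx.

□ψ → ψ

The condition is reflexivity. The T schema □ψ → ψ defines it.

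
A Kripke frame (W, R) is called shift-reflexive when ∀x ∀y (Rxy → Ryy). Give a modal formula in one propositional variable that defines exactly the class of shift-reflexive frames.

□(□s → s)

The condition is shift-reflexivity. The T□ schema □(□s → s) defines it.
Suppose □(□s→s) is valid. Take Rxy and set V(s)={w : Ryw}. Then at y, □s holds; since □(□s→s) at x, □s→s at y, so s at y, i.e. Ryy.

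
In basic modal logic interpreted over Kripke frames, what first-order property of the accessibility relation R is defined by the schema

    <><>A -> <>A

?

transitivity: forall x forall y forall z (Rxy & Ryz -> Rxz)

This is frame-equivalent to □A → □□A (substitute ¬A for A and contrapose).
Suppose □A→□□A is valid. Take Rxy, Ryz and set V(A)={w : Rxw}. Then □A at x, so □□A at x, so □A at y, so A at z, i.e. Rxz.
Conversely, on a frame with transitivity the schema holds at every world under every valuation.
So the correspondent is transitivity.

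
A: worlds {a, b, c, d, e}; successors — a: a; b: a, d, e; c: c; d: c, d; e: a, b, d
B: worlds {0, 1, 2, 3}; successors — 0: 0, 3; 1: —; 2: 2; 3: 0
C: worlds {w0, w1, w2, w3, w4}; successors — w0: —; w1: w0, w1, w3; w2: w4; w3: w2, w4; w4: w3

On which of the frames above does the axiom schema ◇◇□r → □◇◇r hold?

Frame correspondent (Sahlqvist): ∀x ∀y ∀z ((xR²y ∧ xRz) → ∃w (yRw ∧ zR²w)) — i.e. a generalized confluence (Geach) condition.
A: fails — bR²a, bRd but no w with aRw and dR²w.
B: condition met.
C: fails — w1R²w0, w1Rw0 but no w with w0Rw and w0R²w.

B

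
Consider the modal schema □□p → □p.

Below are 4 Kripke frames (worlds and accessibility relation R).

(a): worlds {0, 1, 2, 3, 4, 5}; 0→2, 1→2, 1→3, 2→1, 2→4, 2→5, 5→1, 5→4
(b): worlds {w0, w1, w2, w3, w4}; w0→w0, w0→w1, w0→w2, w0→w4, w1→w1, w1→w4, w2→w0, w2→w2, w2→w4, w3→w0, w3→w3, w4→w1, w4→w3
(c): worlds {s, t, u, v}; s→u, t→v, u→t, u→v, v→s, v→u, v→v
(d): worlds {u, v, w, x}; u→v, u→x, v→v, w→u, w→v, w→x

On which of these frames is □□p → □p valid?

(b)

This is the axiom for density; its first-order frame correspondent is ∀x ∀y (Rxy → ∃z (Rxz ∧ Rzy)).
(a): fails — R02 but no z with R0z and Rz2.
(b): condition met.
(c): fails — Rut but no z with Ruz and Rzt.
(d): fails — Rwu but no z with Rwz and Rzu.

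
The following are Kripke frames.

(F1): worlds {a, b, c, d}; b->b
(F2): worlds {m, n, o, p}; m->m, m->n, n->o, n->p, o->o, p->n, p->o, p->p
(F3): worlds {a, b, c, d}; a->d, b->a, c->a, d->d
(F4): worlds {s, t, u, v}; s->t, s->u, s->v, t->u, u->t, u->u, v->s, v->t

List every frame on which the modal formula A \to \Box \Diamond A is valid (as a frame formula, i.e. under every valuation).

(F1)

This is the axiom for symmetry; its first-order frame correspondent is \forall x \forall y (Rxy \to Ryx).
(F1): condition met.
(F2): fails — Rno but not Ron.
(F3): fails — Rca but not Rac.
(F4): fails — Rvt but not Rtv.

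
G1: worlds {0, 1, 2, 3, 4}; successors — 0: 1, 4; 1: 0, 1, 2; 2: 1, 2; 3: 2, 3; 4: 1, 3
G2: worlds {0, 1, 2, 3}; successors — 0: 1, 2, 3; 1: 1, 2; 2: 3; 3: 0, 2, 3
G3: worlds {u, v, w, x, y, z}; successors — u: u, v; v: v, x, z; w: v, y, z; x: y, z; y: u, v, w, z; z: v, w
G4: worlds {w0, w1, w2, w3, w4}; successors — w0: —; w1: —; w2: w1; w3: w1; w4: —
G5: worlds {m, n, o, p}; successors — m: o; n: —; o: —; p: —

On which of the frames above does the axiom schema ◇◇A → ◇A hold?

This is the axiom for transitivity; its first-order frame correspondent is ∀x ∀y ∀z (Rxy ∧ Ryz → Rxz).
G1: fails — R10 and R04 but not R14.
G2: fails — R12 and R23 but not R13.
G3: fails — Ruv and Rvz but not Ruz.
G4: satisfies the condition.
G5: satisfies the condition.
Valid on: G4, G5.

G4, G5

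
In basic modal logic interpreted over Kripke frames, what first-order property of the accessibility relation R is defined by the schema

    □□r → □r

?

Density

Suppose □□r→□r is valid. Take Rxy and set V(r)={w : xR²w}. Then □□r at x, so □r at x, so r at y, i.e. ∃z(Rxz∧Rzy).
The converse is a direct semantic check.
So the correspondent is density.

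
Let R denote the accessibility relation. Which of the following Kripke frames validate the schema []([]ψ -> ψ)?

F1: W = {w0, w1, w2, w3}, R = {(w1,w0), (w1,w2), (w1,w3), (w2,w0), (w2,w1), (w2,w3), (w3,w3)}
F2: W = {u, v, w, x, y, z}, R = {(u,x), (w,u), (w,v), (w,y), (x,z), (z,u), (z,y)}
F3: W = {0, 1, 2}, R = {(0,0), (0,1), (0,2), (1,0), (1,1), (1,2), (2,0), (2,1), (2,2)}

F3

This is the axiom for shift-reflexivity; its first-order frame correspondent is forall x forall y (Rxy -> Ryy).
F1: fails — Rw1w2 but not Rw2w2.
F2: fails — Rwu but not Ruu.
F3: holds.
Valid on: F3.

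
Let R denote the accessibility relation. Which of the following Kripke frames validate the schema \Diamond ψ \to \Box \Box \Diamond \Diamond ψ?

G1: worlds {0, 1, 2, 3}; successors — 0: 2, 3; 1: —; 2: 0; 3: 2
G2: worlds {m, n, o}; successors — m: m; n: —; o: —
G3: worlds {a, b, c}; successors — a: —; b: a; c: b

G2

The schema corresponds to a generalized confluence (Geach) condition: \forall x \forall y \forall z ((xRy \wedge x R^2 z) \to \exists w (y = w \wedge z R^2 w)).
G1: fails — 0R3, 0R²0 but no w with 3=w and 0R²w.
G2: condition met.
G3: fails — cRb, cR²a but no w with b=w and aR²w.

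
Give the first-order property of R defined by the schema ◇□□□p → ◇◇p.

∀x ∀y (xRy → ∃w (yR³w ∧ xR²w))

This is a Sahlqvist (Geach-type) schema ◇^1□^3p → □^0◇^2p.
First-order correspondent: ∀x ∀y (xRy → ∃w (yR³w ∧ xR²w)).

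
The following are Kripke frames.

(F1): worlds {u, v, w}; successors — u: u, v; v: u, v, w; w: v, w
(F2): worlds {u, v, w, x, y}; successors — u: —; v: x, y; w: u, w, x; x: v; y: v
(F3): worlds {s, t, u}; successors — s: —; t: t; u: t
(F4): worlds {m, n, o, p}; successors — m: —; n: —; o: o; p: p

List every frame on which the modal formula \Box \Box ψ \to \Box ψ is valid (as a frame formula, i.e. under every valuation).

The schema corresponds to density: \forall x \forall y (Rxy \to \exists z (Rxz \wedge Rzy)).
(F1): holds.
(F2): fails — Rvx but no z with Rvz and Rzx.
(F3): holds.
(F4): holds.
Valid on: (F1), (F3), (F4).

(F1), (F3), (F4)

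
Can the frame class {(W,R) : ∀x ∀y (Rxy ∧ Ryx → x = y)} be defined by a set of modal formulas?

If a class were modally definable it would be closed under surjective bounded morphisms (Goldblatt–Thomason).
The 4-cycle (worlds w0,w1,w2,w3 with w0→w1→w2→w3→w0) is antisymmetric. Sending even-indexed worlds to a and odd-indexed worlds to b is a surjective bounded morphism onto the two-world frame with a↔b, which is not antisymmetric.
So no modal formula (or set of formulas) defines exactly the antisymmetric frames.

No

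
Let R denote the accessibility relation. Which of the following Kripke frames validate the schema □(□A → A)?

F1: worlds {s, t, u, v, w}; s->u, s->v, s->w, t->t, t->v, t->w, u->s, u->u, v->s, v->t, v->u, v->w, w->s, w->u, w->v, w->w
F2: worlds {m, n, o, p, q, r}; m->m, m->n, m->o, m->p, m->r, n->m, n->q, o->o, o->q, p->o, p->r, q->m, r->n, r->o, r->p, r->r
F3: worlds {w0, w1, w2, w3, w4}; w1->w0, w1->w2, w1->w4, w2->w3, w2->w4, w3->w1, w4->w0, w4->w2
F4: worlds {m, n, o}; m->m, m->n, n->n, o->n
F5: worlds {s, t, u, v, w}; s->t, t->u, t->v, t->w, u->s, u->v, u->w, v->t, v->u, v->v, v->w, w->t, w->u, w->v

F4

This is the axiom for shift-reflexivity; its first-order frame correspondent is ∀x ∀y (Rxy → Ryy).
F1: fails — Rtv but not Rvv.
F2: fails — Rrn but not Rnn.
F3: fails — Rw1w2 but not Rw2w2.
F4: condition met.
F5: fails — Rwt but not Rtt.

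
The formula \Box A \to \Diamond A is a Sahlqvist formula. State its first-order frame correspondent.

seriality

This is the D axiom.
It corresponds to seriality: \forall x \exists y Rxy.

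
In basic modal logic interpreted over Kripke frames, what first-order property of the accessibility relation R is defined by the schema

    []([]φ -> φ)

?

Suppose □(□φ→φ) is valid. Take Rxy and set V(φ)={w : Ryw}. Then at y, □φ holds; since □(□φ→φ) at x, □φ→φ at y, so φ at y, i.e. Ryy.
Conversely, any frame satisfying forall x forall y (Rxy -> Ryy) validates the schema.
Frame condition: forall x forall y (Rxy -> Ryy).

Shift-reflexivity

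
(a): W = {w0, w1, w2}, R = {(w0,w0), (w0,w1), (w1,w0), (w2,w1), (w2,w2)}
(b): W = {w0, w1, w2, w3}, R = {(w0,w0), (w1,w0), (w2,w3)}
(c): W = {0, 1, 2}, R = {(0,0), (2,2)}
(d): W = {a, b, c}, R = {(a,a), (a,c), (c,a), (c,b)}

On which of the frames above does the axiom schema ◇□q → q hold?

(c)

The schema corresponds to symmetry: ∀x ∀y (Rxy → Ryx).
(a): fails — Rw2w1 but not Rw1w2.
(b): fails — Rw1w0 but not Rw0w1.
(c): holds.
(d): fails — Rcb but not Rbc.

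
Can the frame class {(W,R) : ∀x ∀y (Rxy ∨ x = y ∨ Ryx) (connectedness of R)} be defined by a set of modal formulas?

If a class were modally definable it would be closed under disjoint unions (Goldblatt–Thomason).
Take 4 disjoint single-world reflexive frames: each is trivially connected, but their disjoint union has 4 worlds with no edge between distinct components, so it is not connected.
So the class is not modally definable.

No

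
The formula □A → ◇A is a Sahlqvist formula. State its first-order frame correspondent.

This schema is the D axiom.
Its frame correspondent is seriality — ∀x ∃y Rxy.

Seriality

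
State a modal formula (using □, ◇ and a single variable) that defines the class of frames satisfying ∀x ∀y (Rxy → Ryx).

s → □◇s

A defining formula is s → □◇s (the B axiom).
Suppose s→□◇s is valid. Take Rxy and set V(s)={x}. Then s at x, so □◇s at x, so ◇s at y, so some z with Ryz has s; z=x, i.e. Ryx.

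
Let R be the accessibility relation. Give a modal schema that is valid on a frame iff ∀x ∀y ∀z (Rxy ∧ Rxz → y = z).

This is partial functionality; the standard corresponding axiom is CD: ◇s → □s.
Suppose ◇s→□s is valid. Take Rxy, Rxz and set V(s)={y}. Then ◇s at x, so □s at x, so s at z, i.e. z=y.

◇s → □s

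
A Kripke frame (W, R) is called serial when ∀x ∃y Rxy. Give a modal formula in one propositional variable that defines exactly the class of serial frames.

□q → ◇q

A defining formula is □q → ◇q (the D axiom).
Suppose □q→◇q is valid. At any x set V(q)=W. Then □q at x, so ◇q at x, so x has a successor.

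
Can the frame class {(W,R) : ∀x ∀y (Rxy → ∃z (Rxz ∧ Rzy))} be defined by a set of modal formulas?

The condition is density. A defining modal formula is □□p → □p.
Suppose □□p→□p is valid. Take Rxy and set V(p)={w : xR²w}. Then □□p at x, so □p at x, so p at y, i.e. ∃z(Rxz∧Rzy).

Yes — defined by □□p → □p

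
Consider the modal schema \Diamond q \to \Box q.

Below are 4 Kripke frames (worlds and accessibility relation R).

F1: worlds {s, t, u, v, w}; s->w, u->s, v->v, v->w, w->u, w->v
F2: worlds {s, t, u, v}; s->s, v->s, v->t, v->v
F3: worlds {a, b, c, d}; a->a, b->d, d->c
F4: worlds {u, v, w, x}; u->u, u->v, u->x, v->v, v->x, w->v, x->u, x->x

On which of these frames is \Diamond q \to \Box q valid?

This is the axiom for partial functionality; its first-order frame correspondent is \forall x \forall y \forall z (Rxy \wedge Rxz \to y = z).
F1: fails — v sees both v and w.
F2: fails — v sees both s and t.
F3: holds.
F4: fails — u sees both u and v.

F3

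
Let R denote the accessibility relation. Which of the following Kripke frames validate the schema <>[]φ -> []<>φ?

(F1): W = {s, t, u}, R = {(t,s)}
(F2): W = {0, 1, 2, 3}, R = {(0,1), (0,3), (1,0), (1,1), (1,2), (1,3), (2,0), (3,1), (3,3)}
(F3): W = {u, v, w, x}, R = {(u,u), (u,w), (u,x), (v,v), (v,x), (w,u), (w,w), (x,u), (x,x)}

The schema corresponds to convergence: forall x forall y forall z (Rxy & Rxz -> exists w (Ryw & Rzw)).
(F1): fails — Rts and Rts but s and s have no common successor.
(F2): fails — R10 and R12 but 0 and 2 have no common successor.
(F3): holds.

(F3)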